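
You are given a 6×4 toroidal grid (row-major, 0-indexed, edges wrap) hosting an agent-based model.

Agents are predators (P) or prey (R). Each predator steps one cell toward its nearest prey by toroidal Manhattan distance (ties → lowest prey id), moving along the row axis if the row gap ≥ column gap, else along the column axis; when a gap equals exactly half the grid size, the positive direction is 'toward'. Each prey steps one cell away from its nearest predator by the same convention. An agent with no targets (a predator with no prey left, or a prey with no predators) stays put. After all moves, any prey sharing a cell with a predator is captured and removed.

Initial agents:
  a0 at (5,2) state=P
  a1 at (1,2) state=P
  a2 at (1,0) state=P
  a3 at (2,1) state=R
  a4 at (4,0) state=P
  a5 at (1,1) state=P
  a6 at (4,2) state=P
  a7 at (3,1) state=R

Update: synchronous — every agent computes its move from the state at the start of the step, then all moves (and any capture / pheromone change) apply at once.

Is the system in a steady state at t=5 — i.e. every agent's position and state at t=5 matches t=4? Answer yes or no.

yes

t=1: a0@(4,2):P a1@(2,2):P a2@(2,0):P a3@(3,1):R a4@(3,0):P a5@(2,1):P a6@(3,2):P
t=2: a0@(3,2):P a1@(3,2):P a2@(3,0):P a4@(3,1):P a5@(3,1):P a6@(3,1):P
t=3: (unchanged — steady state)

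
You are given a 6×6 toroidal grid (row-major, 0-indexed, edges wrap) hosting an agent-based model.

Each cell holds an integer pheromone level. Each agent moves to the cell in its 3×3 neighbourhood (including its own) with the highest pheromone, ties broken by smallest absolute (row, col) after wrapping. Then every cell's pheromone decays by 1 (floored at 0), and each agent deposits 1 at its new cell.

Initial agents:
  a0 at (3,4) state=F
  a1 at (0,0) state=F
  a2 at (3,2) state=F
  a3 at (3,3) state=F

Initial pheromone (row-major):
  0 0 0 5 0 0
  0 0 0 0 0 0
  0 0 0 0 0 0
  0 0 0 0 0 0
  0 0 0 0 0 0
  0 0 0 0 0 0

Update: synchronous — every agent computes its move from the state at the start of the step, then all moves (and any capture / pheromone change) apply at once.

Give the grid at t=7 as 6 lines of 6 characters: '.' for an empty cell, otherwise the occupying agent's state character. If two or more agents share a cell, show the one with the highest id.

t=1: a0@(2,3) a1@(0,0) a2@(2,1) a3@(2,2) | pheromone: 1 0 0 4 0 0 / 0 0 0 0 0 0 / 0 1 1 1 0 0 / 0 0 0 0 0 0 / 0 0 0 0 0 0 / 0 0 0 0 0 0
t=2: a0@(2,2) a1@(0,0) a2@(2,1) a3@(2,1) | pheromone: 1 0 0 3 0 0 / 0 0 0 0 0 0 / 0 2 1 0 0 0 / 0 0 0 0 0 0 / 0 0 0 0 0 0 / 0 0 0 0 0 0
t=3: a0@(2,1) a1@(0,0) a2@(2,1) a3@(2,1) | pheromone: 1 0 0 2 0 0 / 0 0 0 0 0 0 / 0 4 0 0 0 0 / 0 0 0 0 0 0 / 0 0 0 0 0 0 / 0 0 0 0 0 0
t=4: a0@(2,1) a1@(0,0) a2@(2,1) a3@(2,1) | pheromone: 1 0 0 1 0 0 / 0 0 0 0 0 0 / 0 6 0 0 0 0 / 0 0 0 0 0 0 / 0 0 0 0 0 0 / 0 0 0 0 0 0
t=5: a0@(2,1) a1@(0,0) a2@(2,1) a3@(2,1) | pheromone: 1 0 0 0 0 0 / 0 0 0 0 0 0 / 0 8 0 0 0 0 / 0 0 0 0 0 0 / 0 0 0 0 0 0 / 0 0 0 0 0 0
t=6: a0@(2,1) a1@(0,0) a2@(2,1) a3@(2,1) | pheromone: 1 0 0 0 0 0 / 0 0 0 0 0 0 / 0 10 0 0 0 0 / 0 0 0 0 0 0 / 0 0 0 0 0 0 / 0 0 0 0 0 0
t=7: a0@(2,1) a1@(0,0) a2@(2,1) a3@(2,1) | pheromone: 1 0 0 0 0 0 / 0 0 0 0 0 0 / 0 12 0 0 0 0 / 0 0 0 0 0 0 / 0 0 0 0 0 0 / 0 0 0 0 0 0

F.....
......
.F....
......
......
......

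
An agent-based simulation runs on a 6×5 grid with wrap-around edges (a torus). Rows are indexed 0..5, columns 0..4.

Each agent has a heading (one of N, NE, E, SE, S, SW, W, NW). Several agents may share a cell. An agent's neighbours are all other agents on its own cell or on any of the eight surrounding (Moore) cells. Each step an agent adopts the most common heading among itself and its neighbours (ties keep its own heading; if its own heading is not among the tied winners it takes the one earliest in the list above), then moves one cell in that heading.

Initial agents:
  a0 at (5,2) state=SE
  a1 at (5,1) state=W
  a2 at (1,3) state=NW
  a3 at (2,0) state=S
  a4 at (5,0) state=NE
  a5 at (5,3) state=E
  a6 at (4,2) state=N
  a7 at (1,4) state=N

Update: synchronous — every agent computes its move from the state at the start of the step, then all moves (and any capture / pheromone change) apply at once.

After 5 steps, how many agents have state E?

1

t=1: a0@(0,3):SE a1@(5,0):W a2@(0,2):NW a3@(3,0):S a4@(4,1):NE a5@(5,4):E a6@(3,2):N a7@(0,4):N
t=2: a0@(1,4):SE a1@(5,4):W a2@(5,1):NW a3@(4,0):S a4@(3,2):NE a5@(5,0):E a6@(2,2):N a7@(5,4):N
t=3: a0@(2,0):SE a1@(5,3):W a2@(4,0):NW a3@(5,0):S a4@(2,3):NE a5@(5,1):E a6@(1,2):N a7@(4,4):N
t=4: a0@(3,1):SE a1@(5,2):W a2@(3,4):NW a3@(0,0):S a4@(1,4):NE a5@(5,2):E a6@(0,2):N a7@(3,4):N
t=5: a0@(4,2):SE a1@(5,1):W a2@(2,3):NW a3@(1,0):S a4@(0,0):NE a5@(5,3):E a6@(5,2):N a7@(2,4):N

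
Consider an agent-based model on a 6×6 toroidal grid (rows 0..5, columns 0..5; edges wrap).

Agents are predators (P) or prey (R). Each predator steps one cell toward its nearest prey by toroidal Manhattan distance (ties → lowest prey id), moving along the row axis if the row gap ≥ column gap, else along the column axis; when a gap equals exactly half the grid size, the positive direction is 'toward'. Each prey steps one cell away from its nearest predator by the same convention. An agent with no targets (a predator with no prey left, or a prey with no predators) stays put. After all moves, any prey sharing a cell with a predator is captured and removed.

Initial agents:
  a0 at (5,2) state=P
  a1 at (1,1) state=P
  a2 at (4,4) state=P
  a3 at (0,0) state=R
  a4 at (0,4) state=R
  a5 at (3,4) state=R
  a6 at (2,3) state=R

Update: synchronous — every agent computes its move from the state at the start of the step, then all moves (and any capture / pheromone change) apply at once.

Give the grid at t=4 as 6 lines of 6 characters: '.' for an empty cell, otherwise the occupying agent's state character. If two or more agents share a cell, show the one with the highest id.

t=1: a0@(5,1):P a1@(0,1):P a2@(3,4):P a3@(5,0):R a4@(1,4):R a5@(2,4):R a6@(2,4):R
t=2: a0@(5,0):P a1@(5,1):P a2@(2,4):P a3@(5,5):R a4@(0,4):R a5@(1,4):R a6@(1,4):R
t=3: a0@(5,5):P a1@(5,0):P a2@(1,4):P a3@(5,4):R a4@(5,4):R a5@(0,4):R a6@(0,4):R
t=4: a0@(5,4):P a1@(5,5):P a2@(0,4):P a3@(5,3):R a4@(5,3):R

....P.
......
......
......
......
...RPP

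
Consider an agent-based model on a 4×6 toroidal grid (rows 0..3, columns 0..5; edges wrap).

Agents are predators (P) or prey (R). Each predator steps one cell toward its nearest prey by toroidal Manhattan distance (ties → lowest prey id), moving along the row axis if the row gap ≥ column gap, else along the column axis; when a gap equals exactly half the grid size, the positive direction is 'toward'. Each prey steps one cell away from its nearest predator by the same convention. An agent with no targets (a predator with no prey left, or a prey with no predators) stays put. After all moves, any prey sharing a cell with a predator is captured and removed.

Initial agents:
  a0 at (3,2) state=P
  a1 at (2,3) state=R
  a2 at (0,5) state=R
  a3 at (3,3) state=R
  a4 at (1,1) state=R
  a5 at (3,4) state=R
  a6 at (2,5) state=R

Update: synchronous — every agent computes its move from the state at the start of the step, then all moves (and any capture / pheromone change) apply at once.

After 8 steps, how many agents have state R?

t=1: a0@(3,3):P a1@(1,3):R a2@(0,4):R a3@(3,4):R a4@(0,1):R a5@(3,5):R a6@(2,4):R
t=2: a0@(3,4):P a1@(0,3):R a2@(1,4):R a3@(3,5):R a4@(0,0):R a5@(3,0):R a6@(1,4):R
t=3: a0@(3,5):P a1@(1,3):R a2@(0,4):R a3@(3,0):R a4@(0,1):R a5@(3,1):R a6@(0,4):R
t=4: a0@(3,0):P a1@(0,3):R a2@(1,4):R a3@(3,1):R a4@(0,2):R a5@(3,2):R a6@(1,4):R
t=5: a0@(3,1):P a1@(0,2):R a2@(0,4):R a3@(3,2):R a4@(0,3):R a5@(3,3):R a6@(0,4):R
t=6: a0@(3,2):P a1@(1,2):R a2@(0,3):R a3@(3,3):R a4@(0,4):R a5@(3,4):R a6@(0,3):R
t=7: a0@(3,3):P a1@(0,2):R a2@(1,3):R a3@(3,4):R a4@(0,5):R a5@(3,5):R a6@(1,3):R
t=8: a0@(3,4):P a1@(1,2):R a2@(0,3):R a3@(3,5):R a4@(0,0):R a5@(3,0):R a6@(0,3):R

6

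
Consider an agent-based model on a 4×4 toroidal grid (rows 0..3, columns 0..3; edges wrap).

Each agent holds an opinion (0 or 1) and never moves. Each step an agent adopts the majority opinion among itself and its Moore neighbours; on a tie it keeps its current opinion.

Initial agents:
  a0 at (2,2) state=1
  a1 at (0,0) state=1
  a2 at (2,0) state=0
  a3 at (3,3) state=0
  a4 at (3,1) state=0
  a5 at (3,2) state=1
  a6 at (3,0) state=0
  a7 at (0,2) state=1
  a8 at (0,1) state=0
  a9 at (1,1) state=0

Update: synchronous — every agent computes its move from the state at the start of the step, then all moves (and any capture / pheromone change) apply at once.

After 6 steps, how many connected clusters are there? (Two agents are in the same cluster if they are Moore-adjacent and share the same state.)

t=1: a0@(2,2):0 a1@(0,0):0 a2@(2,0):0 a3@(3,3):1 a4@(3,1):0 a5@(3,2):1 a6@(3,0):0 a7@(0,2):0 a8@(0,1):0 a9@(1,1):0
t=2: a0@(2,2):0 a1@(0,0):0 a2@(2,0):0 a3@(3,3):0 a4@(3,1):0 a5@(3,2):0 a6@(3,0):0 a7@(0,2):0 a8@(0,1):0 a9@(1,1):0
t=3: (unchanged — steady state)

1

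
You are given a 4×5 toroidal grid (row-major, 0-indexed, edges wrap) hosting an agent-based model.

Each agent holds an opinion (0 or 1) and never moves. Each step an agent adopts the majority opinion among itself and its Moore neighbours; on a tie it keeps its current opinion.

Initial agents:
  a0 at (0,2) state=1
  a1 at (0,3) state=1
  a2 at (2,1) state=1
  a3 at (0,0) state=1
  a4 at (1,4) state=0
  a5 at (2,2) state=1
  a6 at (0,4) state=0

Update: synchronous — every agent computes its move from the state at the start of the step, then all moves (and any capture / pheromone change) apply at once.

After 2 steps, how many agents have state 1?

t=1: a0@(0,2):1 a1@(0,3):1 a2@(2,1):1 a3@(0,0):0 a4@(1,4):0 a5@(2,2):1 a6@(0,4):0
t=2: (unchanged — steady state)

4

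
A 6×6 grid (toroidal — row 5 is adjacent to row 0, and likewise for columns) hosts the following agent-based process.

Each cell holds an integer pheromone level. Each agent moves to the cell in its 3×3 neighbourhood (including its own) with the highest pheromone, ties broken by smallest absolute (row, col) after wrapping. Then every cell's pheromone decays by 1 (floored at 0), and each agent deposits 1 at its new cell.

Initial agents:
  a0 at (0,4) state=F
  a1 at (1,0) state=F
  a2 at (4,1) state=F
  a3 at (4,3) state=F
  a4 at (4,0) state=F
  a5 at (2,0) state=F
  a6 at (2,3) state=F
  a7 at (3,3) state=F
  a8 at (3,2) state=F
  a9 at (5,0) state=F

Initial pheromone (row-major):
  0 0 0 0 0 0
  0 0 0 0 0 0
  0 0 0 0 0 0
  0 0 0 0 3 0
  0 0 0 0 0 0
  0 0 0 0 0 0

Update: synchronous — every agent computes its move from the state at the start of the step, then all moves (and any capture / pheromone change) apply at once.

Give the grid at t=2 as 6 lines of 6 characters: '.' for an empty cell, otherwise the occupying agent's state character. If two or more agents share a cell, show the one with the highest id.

F..F..
......
......
F...F.
......
......

t=1: a0@(0,3) a1@(0,0) a2@(3,0) a3@(3,4) a4@(3,0) a5@(1,0) a6@(3,4) a7@(3,4) a8@(2,1) a9@(0,0) | pheromone: 2 0 0 1 0 0 / 1 0 0 0 0 0 / 0 1 0 0 0 0 / 2 0 0 0 5 0 / 0 0 0 0 0 0 / 0 0 0 0 0 0
t=2: a0@(0,3) a1@(0,0) a2@(3,0) a3@(3,4) a4@(3,0) a5@(0,0) a6@(3,4) a7@(3,4) a8@(3,0) a9@(0,0) | pheromone: 4 0 0 1 0 0 / 0 0 0 0 0 0 / 0 0 0 0 0 0 / 4 0 0 0 7 0 / 0 0 0 0 0 0 / 0 0 0 0 0 0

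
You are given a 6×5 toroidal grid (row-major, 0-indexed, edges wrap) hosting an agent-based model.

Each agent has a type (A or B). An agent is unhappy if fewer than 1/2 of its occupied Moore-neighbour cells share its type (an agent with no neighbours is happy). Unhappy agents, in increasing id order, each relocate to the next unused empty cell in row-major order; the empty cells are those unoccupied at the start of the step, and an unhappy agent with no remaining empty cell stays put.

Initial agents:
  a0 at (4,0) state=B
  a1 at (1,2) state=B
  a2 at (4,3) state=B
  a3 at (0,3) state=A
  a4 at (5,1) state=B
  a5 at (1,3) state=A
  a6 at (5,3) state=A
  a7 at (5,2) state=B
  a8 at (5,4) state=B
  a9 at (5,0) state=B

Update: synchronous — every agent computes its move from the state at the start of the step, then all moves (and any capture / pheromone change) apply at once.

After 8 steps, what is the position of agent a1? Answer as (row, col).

(0, 0)

t=1: a0@(4,0):B a1@(0,0):B a2@(4,3):B a3@(0,1):A a4@(5,1):B a5@(1,3):A a6@(0,2):A a7@(5,2):B a8@(5,4):B a9@(5,0):B
t=2: a0@(4,0):B a1@(0,0):B a2@(4,3):B a3@(0,3):A a4@(5,1):B a5@(1,3):A a6@(0,2):A a7@(5,2):B a8@(5,4):B a9@(5,0):B
t=3: (unchanged — steady state)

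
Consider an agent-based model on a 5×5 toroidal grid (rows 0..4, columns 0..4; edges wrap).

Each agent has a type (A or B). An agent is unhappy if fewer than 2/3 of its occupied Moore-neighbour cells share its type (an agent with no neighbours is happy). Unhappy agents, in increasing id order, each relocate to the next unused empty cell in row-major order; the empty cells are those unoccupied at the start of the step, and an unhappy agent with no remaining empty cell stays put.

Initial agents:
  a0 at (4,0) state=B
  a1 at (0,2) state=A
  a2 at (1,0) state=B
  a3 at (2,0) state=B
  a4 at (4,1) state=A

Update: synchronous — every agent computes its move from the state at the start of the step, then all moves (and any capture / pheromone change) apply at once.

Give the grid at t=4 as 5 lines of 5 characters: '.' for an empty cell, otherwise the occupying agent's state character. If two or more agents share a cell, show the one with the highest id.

t=1: a0@(0,0):B a1@(0,2):A a2@(1,0):B a3@(2,0):B a4@(0,1):A
t=2: a0@(0,3):B a1@(0,2):A a2@(1,0):B a3@(2,0):B a4@(0,4):A
t=3: a0@(0,0):B a1@(0,1):A a2@(1,1):B a3@(2,0):B a4@(1,2):A
t=4: a0@(0,2):B a1@(0,3):A a2@(0,4):B a3@(2,0):B a4@(1,0):A

..BAB
A....
B....
.....
.....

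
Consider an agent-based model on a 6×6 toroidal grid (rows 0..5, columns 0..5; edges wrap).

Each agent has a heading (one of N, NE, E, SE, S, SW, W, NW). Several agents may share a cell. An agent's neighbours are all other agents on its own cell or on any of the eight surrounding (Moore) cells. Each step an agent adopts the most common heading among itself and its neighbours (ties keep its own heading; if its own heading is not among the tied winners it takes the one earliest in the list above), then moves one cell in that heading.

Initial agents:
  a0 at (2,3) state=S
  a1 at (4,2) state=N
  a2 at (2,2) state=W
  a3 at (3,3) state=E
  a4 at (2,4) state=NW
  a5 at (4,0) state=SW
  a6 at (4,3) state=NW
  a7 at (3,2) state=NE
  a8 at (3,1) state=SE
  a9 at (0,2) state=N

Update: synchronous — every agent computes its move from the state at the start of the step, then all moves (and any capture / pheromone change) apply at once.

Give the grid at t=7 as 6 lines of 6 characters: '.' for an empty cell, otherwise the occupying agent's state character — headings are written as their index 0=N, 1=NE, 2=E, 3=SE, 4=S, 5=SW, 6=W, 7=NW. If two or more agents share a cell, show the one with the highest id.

......
...7..
.777..
..77..
...7..
..0..5

t=1: a0@(3,3):S a1@(3,2):N a2@(2,1):W a3@(2,2):NW a4@(1,3):NW a5@(5,5):SW a6@(3,2):NW a7@(2,3):NE a8@(4,2):SE a9@(5,2):N
t=2: a0@(2,2):NW a1@(2,1):NW a2@(1,0):NW a3@(1,1):NW a4@(0,2):NW a5@(0,4):SW a6@(2,1):NW a7@(1,2):NW a8@(3,2):N a9@(4,2):N
t=3: a0@(1,1):NW a1@(1,0):NW a2@(0,5):NW a3@(0,0):NW a4@(5,1):NW a5@(1,3):SW a6@(1,0):NW a7@(0,1):NW a8@(2,1):NW a9@(3,2):N
t=4: a0@(0,0):NW a1@(0,5):NW a2@(5,4):NW a3@(5,5):NW a4@(4,0):NW a5@(2,2):SW a6@(0,5):NW a7@(5,0):NW a8@(1,0):NW a9@(2,2):N
t=5: a0@(5,5):NW a1@(5,4):NW a2@(4,3):NW a3@(4,4):NW a4@(3,5):NW a5@(3,1):SW a6@(5,4):NW a7@(4,5):NW a8@(0,5):NW a9@(1,2):N
t=6: a0@(4,4):NW a1@(4,3):NW a2@(3,2):NW a3@(3,3):NW a4@(2,4):NW a5@(4,0):SW a6@(4,3):NW a7@(3,4):NW a8@(5,4):NW a9@(0,2):N
t=7: a0@(3,3):NW a1@(3,2):NW a2@(2,1):NW a3@(2,2):NW a4@(1,3):NW a5@(5,5):SW a6@(3,2):NW a7@(2,3):NW a8@(4,3):NW a9@(5,2):N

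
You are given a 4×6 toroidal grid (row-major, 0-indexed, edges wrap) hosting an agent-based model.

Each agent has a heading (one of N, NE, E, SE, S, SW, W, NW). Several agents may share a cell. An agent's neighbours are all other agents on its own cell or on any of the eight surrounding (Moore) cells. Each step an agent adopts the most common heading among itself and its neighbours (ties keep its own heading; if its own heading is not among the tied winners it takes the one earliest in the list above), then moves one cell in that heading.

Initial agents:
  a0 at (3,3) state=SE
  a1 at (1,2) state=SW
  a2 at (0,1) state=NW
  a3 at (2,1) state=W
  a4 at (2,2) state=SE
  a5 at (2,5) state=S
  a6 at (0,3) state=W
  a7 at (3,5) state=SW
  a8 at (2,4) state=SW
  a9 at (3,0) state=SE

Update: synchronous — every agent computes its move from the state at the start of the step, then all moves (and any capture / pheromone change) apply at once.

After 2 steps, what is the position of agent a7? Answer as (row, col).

(1, 3)

t=1: a0@(0,4):SE a1@(1,1):W a2@(3,0):NW a3@(3,2):SE a4@(3,3):SE a5@(3,4):SW a6@(0,2):W a7@(0,4):SW a8@(3,3):SW a9@(0,1):SE
t=2: a0@(1,3):SW a1@(1,0):W a2@(2,5):NW a3@(0,3):SE a4@(0,4):SE a5@(0,3):SW a6@(1,3):SE a7@(1,3):SW a8@(0,2):SW a9@(1,2):SE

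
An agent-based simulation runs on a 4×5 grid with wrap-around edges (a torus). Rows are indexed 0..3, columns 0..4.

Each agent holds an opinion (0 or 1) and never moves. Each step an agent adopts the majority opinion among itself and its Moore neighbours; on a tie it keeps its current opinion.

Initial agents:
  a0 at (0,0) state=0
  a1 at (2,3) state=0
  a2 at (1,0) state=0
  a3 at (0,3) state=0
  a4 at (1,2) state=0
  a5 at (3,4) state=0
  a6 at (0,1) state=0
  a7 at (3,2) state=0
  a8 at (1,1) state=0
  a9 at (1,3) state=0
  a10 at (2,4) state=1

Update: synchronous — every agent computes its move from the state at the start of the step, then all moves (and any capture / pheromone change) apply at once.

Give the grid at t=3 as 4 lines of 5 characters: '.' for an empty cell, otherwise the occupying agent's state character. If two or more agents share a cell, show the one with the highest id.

t=1: a0@(0,0):0 a1@(2,3):0 a2@(1,0):0 a3@(0,3):0 a4@(1,2):0 a5@(3,4):0 a6@(0,1):0 a7@(3,2):0 a8@(1,1):0 a9@(1,3):0 a10@(2,4):0
t=2: (unchanged — steady state)

00.0.
0000.
...00
..0.0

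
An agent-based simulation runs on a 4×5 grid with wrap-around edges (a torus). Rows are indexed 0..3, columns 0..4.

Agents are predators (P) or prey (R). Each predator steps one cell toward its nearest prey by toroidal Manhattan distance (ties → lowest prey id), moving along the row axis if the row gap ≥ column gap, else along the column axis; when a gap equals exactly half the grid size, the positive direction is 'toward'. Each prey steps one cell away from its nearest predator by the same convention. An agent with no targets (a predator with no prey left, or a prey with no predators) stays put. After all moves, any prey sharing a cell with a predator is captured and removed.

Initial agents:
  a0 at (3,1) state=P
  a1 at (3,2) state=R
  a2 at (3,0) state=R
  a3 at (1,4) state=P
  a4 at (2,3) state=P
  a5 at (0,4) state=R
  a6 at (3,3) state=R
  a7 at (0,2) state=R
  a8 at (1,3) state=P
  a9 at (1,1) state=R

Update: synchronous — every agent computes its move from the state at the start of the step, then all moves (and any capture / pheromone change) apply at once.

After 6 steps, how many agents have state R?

4

t=1: a0@(3,2):P a2@(3,4):R a3@(0,4):P a4@(3,3):P a5@(3,4):R a7@(1,2):R a8@(0,3):P a9@(0,1):R
t=2: a0@(3,3):P a2@(2,4):R a3@(3,4):P a4@(3,4):P a5@(2,4):R a7@(0,2):R a8@(3,3):P a9@(1,1):R
t=3: a0@(2,3):P a2@(1,4):R a3@(2,4):P a4@(2,4):P a5@(1,4):R a7@(1,2):R a8@(2,3):P a9@(0,1):R
t=4: a0@(1,3):P a2@(0,4):R a3@(1,4):P a4@(1,4):P a5@(0,4):R a7@(0,2):R a8@(1,3):P a9@(3,1):R
t=5: a0@(0,3):P a2@(3,4):R a3@(0,4):P a4@(0,4):P a5@(3,4):R a7@(3,2):R a8@(0,3):P a9@(2,1):R
t=6: a0@(3,3):P a2@(2,4):R a3@(3,4):P a4@(3,4):P a5@(2,4):R a7@(2,2):R a8@(3,3):P a9@(1,1):R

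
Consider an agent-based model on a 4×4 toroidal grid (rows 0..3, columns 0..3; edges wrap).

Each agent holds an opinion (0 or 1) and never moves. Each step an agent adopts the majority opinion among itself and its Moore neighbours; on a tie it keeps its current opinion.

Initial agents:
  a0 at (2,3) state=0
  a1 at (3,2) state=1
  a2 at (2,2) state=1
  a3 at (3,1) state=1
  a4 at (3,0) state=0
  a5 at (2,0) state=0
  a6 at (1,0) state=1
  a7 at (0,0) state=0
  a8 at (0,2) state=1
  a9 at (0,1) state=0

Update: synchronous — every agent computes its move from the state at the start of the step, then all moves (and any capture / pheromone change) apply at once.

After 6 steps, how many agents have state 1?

5

t=1: a0@(2,3):0 a1@(3,2):1 a2@(2,2):1 a3@(3,1):1 a4@(3,0):0 a5@(2,0):0 a6@(1,0):0 a7@(0,0):0 a8@(0,2):1 a9@(0,1):1
t=2: (unchanged — steady state)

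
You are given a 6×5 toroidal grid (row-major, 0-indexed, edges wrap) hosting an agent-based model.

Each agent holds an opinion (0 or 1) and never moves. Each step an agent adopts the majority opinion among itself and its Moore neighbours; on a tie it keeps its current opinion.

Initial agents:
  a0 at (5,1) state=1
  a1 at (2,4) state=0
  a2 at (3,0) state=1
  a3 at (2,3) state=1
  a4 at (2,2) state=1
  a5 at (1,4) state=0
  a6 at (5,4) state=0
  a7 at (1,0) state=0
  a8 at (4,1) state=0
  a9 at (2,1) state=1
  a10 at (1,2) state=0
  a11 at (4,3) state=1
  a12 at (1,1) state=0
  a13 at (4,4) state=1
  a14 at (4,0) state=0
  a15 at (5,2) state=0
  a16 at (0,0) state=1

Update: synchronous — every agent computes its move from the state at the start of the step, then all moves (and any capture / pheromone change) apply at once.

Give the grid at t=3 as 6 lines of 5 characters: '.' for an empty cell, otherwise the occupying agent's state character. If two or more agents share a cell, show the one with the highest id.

t=1: a0@(5,1):0 a1@(2,4):0 a2@(3,0):1 a3@(2,3):0 a4@(2,2):1 a5@(1,4):0 a6@(5,4):1 a7@(1,0):0 a8@(4,1):0 a9@(2,1):1 a10@(1,2):1 a11@(4,3):1 a12@(1,1):0 a13@(4,4):1 a14@(4,0):0 a15@(5,2):0 a16@(0,0):0
t=2: (unchanged — steady state)

0....
001.0
.1100
1....
00.11
.00.1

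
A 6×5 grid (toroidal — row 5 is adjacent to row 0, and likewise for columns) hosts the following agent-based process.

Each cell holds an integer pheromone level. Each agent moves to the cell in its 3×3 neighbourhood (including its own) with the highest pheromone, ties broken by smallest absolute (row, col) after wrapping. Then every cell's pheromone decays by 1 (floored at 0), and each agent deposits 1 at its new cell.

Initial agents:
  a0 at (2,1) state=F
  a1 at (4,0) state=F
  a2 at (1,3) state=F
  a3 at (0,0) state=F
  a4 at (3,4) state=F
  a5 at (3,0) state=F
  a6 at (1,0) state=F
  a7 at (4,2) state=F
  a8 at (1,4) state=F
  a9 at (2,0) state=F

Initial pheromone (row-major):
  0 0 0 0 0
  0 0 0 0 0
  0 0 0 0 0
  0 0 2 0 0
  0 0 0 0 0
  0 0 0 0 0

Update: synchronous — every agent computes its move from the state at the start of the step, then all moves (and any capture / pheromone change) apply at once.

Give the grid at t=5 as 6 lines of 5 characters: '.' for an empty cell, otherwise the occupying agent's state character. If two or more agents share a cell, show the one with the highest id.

F.F..
.....
F....
..F..
.....
.....

t=1: a0@(3,2) a1@(3,0) a2@(0,2) a3@(0,0) a4@(2,0) a5@(2,0) a6@(0,0) a7@(3,2) a8@(0,0) a9@(1,0) | pheromone: 3 0 1 0 0 / 1 0 0 0 0 / 2 0 0 0 0 / 1 0 3 0 0 / 0 0 0 0 0 / 0 0 0 0 0
t=2: a0@(3,2) a1@(2,0) a2@(0,2) a3@(0,0) a4@(2,0) a5@(2,0) a6@(0,0) a7@(3,2) a8@(0,0) a9@(0,0) | pheromone: 6 0 1 0 0 / 0 0 0 0 0 / 4 0 0 0 0 / 0 0 4 0 0 / 0 0 0 0 0 / 0 0 0 0 0
t=3: a0@(3,2) a1@(2,0) a2@(0,2) a3@(0,0) a4@(2,0) a5@(2,0) a6@(0,0) a7@(3,2) a8@(0,0) a9@(0,0) | pheromone: 9 0 1 0 0 / 0 0 0 0 0 / 6 0 0 0 0 / 0 0 5 0 0 / 0 0 0 0 0 / 0 0 0 0 0
t=4: a0@(3,2) a1@(2,0) a2@(0,2) a3@(0,0) a4@(2,0) a5@(2,0) a6@(0,0) a7@(3,2) a8@(0,0) a9@(0,0) | pheromone: 12 0 1 0 0 / 0 0 0 0 0 / 8 0 0 0 0 / 0 0 6 0 0 / 0 0 0 0 0 / 0 0 0 0 0
t=5: a0@(3,2) a1@(2,0) a2@(0,2) a3@(0,0) a4@(2,0) a5@(2,0) a6@(0,0) a7@(3,2) a8@(0,0) a9@(0,0) | pheromone: 15 0 1 0 0 / 0 0 0 0 0 / 10 0 0 0 0 / 0 0 7 0 0 / 0 0 0 0 0 / 0 0 0 0 0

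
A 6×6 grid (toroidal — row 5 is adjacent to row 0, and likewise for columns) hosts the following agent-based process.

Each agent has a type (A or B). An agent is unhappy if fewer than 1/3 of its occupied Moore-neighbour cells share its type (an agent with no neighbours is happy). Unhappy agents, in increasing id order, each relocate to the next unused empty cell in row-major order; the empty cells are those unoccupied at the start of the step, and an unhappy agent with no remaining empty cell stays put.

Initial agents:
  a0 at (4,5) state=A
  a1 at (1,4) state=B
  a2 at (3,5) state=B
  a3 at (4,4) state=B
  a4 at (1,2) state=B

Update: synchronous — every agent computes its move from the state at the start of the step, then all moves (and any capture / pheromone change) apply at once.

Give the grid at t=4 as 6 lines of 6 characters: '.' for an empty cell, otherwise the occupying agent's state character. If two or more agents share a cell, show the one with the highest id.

A.....
..B.B.
......
.....B
....B.
......

t=1: a0@(0,0):A a1@(1,4):B a2@(3,5):B a3@(4,4):B a4@(1,2):B
t=2: (unchanged — steady state)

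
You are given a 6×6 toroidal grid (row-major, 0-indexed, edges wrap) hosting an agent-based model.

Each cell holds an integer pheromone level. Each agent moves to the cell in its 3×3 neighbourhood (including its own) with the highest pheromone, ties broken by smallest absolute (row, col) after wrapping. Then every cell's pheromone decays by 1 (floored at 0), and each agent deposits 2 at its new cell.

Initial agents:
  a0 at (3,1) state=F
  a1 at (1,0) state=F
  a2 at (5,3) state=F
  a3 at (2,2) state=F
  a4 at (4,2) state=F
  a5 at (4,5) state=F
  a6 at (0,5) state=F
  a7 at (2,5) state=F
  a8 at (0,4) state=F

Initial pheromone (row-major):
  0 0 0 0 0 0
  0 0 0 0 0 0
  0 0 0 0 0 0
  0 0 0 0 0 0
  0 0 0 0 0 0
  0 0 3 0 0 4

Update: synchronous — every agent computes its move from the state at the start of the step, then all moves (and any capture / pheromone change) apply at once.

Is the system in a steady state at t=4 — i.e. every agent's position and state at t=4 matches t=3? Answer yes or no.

no

t=1: a0@(2,0) a1@(0,0) a2@(5,2) a3@(1,1) a4@(5,2) a5@(5,5) a6@(5,5) a7@(1,0) a8@(5,5) | pheromone: 2 0 0 0 0 0 / 2 2 0 0 0 0 / 2 0 0 0 0 0 / 0 0 0 0 0 0 / 0 0 0 0 0 0 / 0 0 6 0 0 9
t=2: a0@(1,0) a1@(5,5) a2@(5,2) a3@(0,0) a4@(5,2) a5@(5,5) a6@(5,5) a7@(0,0) a8@(5,5) | pheromone: 5 0 0 0 0 0 / 3 1 0 0 0 0 / 1 0 0 0 0 0 / 0 0 0 0 0 0 / 0 0 0 0 0 0 / 0 0 9 0 0 16
t=3: a0@(0,0) a1@(5,5) a2@(5,2) a3@(5,5) a4@(5,2) a5@(5,5) a6@(5,5) a7@(5,5) a8@(5,5) | pheromone: 6 0 0 0 0 0 / 2 0 0 0 0 0 / 0 0 0 0 0 0 / 0 0 0 0 0 0 / 0 0 0 0 0 0 / 0 0 12 0 0 27
t=4: a0@(5,5) a1@(5,5) a2@(5,2) a3@(5,5) a4@(5,2) a5@(5,5) a6@(5,5) a7@(5,5) a8@(5,5) | pheromone: 5 0 0 0 0 0 / 1 0 0 0 0 0 / 0 0 0 0 0 0 / 0 0 0 0 0 0 / 0 0 0 0 0 0 / 0 0 15 0 0 40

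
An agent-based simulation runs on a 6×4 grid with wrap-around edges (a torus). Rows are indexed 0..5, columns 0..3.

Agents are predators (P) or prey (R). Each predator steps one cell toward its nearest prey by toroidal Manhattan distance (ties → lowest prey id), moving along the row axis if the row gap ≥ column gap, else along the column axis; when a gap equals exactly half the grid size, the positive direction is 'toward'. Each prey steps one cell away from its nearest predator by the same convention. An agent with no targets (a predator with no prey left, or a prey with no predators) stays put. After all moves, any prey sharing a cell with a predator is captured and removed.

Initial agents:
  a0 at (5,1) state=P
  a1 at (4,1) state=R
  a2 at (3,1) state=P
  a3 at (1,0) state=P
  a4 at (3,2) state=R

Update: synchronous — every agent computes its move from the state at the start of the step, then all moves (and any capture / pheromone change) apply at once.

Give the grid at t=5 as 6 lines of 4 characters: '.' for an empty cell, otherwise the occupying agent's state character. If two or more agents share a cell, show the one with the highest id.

t=1: a0@(4,1):P a1@(3,1):R a2@(4,1):P a3@(2,0):P a4@(3,3):R
t=2: a0@(3,1):P a1@(2,1):R a2@(3,1):P a3@(3,0):P a4@(4,3):R
t=3: a0@(2,1):P a1@(1,1):R a2@(2,1):P a3@(2,0):P a4@(5,3):R
t=4: a0@(1,1):P a1@(0,1):R a2@(1,1):P a3@(1,0):P a4@(4,3):R
t=5: a0@(0,1):P a1@(5,1):R a2@(0,1):P a3@(0,0):P a4@(3,3):R

PP..
....
....
...R
....
.R..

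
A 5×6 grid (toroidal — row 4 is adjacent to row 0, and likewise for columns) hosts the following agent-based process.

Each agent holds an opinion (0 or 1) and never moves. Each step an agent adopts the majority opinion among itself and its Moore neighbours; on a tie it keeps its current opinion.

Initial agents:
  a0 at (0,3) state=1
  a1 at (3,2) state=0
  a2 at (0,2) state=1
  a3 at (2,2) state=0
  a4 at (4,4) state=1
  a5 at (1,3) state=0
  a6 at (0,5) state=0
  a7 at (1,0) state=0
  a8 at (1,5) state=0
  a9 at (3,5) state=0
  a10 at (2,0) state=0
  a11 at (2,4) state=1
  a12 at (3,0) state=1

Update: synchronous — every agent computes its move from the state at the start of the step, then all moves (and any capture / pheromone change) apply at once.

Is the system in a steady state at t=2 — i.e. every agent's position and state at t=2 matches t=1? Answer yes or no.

no

t=1: a0@(0,3):1 a1@(3,2):0 a2@(0,2):1 a3@(2,2):0 a4@(4,4):1 a5@(1,3):1 a6@(0,5):0 a7@(1,0):0 a8@(1,5):0 a9@(3,5):1 a10@(2,0):0 a11@(2,4):0 a12@(3,0):0
t=2: a0@(0,3):1 a1@(3,2):0 a2@(0,2):1 a3@(2,2):0 a4@(4,4):1 a5@(1,3):1 a6@(0,5):0 a7@(1,0):0 a8@(1,5):0 a9@(3,5):0 a10@(2,0):0 a11@(2,4):0 a12@(3,0):0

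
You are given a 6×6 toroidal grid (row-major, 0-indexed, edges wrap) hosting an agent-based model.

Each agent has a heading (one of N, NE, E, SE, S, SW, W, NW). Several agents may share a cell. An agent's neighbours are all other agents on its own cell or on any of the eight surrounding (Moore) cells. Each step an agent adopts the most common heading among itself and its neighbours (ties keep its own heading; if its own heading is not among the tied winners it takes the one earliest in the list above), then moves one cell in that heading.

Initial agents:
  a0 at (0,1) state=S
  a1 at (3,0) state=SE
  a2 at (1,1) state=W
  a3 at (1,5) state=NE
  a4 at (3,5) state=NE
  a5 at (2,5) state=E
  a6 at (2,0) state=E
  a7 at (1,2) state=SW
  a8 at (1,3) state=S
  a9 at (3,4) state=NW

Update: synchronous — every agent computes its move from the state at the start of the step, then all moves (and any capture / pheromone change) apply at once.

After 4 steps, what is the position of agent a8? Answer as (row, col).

(4, 4)

t=1: a0@(1,1):S a1@(3,1):E a2@(1,0):W a3@(1,0):E a4@(3,0):E a5@(2,0):E a6@(2,1):E a7@(2,2):S a8@(2,3):S a9@(2,3):NW
t=2: a0@(1,2):E a1@(3,2):E a2@(1,1):E a3@(1,1):E a4@(3,1):E a5@(2,1):E a6@(2,2):E a7@(3,2):S a8@(3,3):S a9@(3,3):S
t=3: a0@(1,3):E a1@(3,3):E a2@(1,2):E a3@(1,2):E a4@(3,2):E a5@(2,2):E a6@(2,3):E a7@(3,3):E a8@(4,3):S a9@(4,3):S
t=4: a0@(1,4):E a1@(3,4):E a2@(1,3):E a3@(1,3):E a4@(3,3):E a5@(2,3):E a6@(2,4):E a7@(3,4):E a8@(4,4):E a9@(4,4):E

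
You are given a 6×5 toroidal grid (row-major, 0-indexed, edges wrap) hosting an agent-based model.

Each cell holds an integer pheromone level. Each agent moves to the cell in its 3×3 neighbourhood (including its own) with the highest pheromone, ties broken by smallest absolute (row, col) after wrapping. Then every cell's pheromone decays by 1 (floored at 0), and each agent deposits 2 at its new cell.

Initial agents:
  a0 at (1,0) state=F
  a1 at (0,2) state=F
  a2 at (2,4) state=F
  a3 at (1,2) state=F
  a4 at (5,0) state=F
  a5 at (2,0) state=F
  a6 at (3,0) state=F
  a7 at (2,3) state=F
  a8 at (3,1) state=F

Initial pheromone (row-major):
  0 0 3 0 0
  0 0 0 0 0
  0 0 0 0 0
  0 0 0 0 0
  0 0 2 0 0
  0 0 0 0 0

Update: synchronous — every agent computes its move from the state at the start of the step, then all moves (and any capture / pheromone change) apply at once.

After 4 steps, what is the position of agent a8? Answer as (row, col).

t=1: a0@(0,0) a1@(0,2) a2@(1,0) a3@(0,2) a4@(0,0) a5@(1,0) a6@(2,0) a7@(1,2) a8@(4,2) | pheromone: 4 0 6 0 0 / 4 0 2 0 0 / 2 0 0 0 0 / 0 0 0 0 0 / 0 0 3 0 0 / 0 0 0 0 0
t=2: a0@(0,0) a1@(0,2) a2@(0,0) a3@(0,2) a4@(0,0) a5@(0,0) a6@(1,0) a7@(0,2) a8@(4,2) | pheromone: 11 0 11 0 0 / 5 0 1 0 0 / 1 0 0 0 0 / 0 0 0 0 0 / 0 0 4 0 0 / 0 0 0 0 0
t=3: a0@(0,0) a1@(0,2) a2@(0,0) a3@(0,2) a4@(0,0) a5@(0,0) a6@(0,0) a7@(0,2) a8@(4,2) | pheromone: 20 0 16 0 0 / 4 0 0 0 0 / 0 0 0 0 0 / 0 0 0 0 0 / 0 0 5 0 0 / 0 0 0 0 0
t=4: a0@(0,0) a1@(0,2) a2@(0,0) a3@(0,2) a4@(0,0) a5@(0,0) a6@(0,0) a7@(0,2) a8@(4,2) | pheromone: 29 0 21 0 0 / 3 0 0 0 0 / 0 0 0 0 0 / 0 0 0 0 0 / 0 0 6 0 0 / 0 0 0 0 0

(4, 2)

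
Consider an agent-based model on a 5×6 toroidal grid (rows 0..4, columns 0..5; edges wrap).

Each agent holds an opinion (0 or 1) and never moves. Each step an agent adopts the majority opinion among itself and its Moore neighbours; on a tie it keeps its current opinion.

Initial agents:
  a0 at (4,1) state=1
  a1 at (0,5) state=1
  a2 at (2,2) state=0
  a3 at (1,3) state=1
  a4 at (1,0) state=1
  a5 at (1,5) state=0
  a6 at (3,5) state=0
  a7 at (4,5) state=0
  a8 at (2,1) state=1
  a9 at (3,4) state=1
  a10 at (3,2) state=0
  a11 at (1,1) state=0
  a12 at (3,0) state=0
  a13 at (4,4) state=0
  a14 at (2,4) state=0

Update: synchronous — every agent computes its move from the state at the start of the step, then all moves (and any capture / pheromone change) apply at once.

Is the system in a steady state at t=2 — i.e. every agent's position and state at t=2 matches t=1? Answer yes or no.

t=1: a0@(4,1):0 a1@(0,5):0 a2@(2,2):0 a3@(1,3):0 a4@(1,0):1 a5@(1,5):0 a6@(3,5):0 a7@(4,5):0 a8@(2,1):0 a9@(3,4):0 a10@(3,2):0 a11@(1,1):0 a12@(3,0):0 a13@(4,4):0 a14@(2,4):0
t=2: a0@(4,1):0 a1@(0,5):0 a2@(2,2):0 a3@(1,3):0 a4@(1,0):0 a5@(1,5):0 a6@(3,5):0 a7@(4,5):0 a8@(2,1):0 a9@(3,4):0 a10@(3,2):0 a11@(1,1):0 a12@(3,0):0 a13@(4,4):0 a14@(2,4):0

no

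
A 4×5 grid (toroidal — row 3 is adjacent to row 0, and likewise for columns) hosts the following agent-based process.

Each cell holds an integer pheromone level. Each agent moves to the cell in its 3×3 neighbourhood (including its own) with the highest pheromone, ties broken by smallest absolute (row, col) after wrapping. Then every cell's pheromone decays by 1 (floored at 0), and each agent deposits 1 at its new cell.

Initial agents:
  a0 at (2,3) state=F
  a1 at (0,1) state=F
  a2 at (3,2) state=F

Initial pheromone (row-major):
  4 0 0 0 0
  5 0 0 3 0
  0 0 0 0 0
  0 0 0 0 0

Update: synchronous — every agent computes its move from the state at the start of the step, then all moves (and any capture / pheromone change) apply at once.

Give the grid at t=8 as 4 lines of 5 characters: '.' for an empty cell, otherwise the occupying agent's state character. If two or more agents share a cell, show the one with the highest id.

.....
F..F.
.....
.....

t=1: a0@(1,3) a1@(1,0) a2@(0,1) | pheromone: 3 1 0 0 0 / 5 0 0 3 0 / 0 0 0 0 0 / 0 0 0 0 0
t=2: a0@(1,3) a1@(1,0) a2@(1,0) | pheromone: 2 0 0 0 0 / 6 0 0 3 0 / 0 0 0 0 0 / 0 0 0 0 0
t=3: a0@(1,3) a1@(1,0) a2@(1,0) | pheromone: 1 0 0 0 0 / 7 0 0 3 0 / 0 0 0 0 0 / 0 0 0 0 0
t=4: a0@(1,3) a1@(1,0) a2@(1,0) | pheromone: 0 0 0 0 0 / 8 0 0 3 0 / 0 0 0 0 0 / 0 0 0 0 0
t=5: a0@(1,3) a1@(1,0) a2@(1,0) | pheromone: 0 0 0 0 0 / 9 0 0 3 0 / 0 0 0 0 0 / 0 0 0 0 0
t=6: a0@(1,3) a1@(1,0) a2@(1,0) | pheromone: 0 0 0 0 0 / 10 0 0 3 0 / 0 0 0 0 0 / 0 0 0 0 0
t=7: a0@(1,3) a1@(1,0) a2@(1,0) | pheromone: 0 0 0 0 0 / 11 0 0 3 0 / 0 0 0 0 0 / 0 0 0 0 0
t=8: a0@(1,3) a1@(1,0) a2@(1,0) | pheromone: 0 0 0 0 0 / 12 0 0 3 0 / 0 0 0 0 0 / 0 0 0 0 0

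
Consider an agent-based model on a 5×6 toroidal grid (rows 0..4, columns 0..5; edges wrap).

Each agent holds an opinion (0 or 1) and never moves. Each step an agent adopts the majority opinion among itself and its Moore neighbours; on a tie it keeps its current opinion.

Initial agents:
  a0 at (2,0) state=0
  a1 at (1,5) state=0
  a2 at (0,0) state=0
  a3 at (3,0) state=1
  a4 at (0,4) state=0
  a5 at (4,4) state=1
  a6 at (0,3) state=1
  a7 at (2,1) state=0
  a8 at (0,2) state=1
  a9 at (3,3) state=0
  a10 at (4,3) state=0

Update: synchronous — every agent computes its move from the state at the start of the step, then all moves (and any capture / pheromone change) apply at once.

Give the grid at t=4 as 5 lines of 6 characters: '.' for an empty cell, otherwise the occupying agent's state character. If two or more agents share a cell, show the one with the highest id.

t=1: a0@(2,0):0 a1@(1,5):0 a2@(0,0):0 a3@(3,0):0 a4@(0,4):0 a5@(4,4):0 a6@(0,3):1 a7@(2,1):0 a8@(0,2):1 a9@(3,3):0 a10@(4,3):0
t=2: a0@(2,0):0 a1@(1,5):0 a2@(0,0):0 a3@(3,0):0 a4@(0,4):0 a5@(4,4):0 a6@(0,3):0 a7@(2,1):0 a8@(0,2):1 a9@(3,3):0 a10@(4,3):0
t=3: a0@(2,0):0 a1@(1,5):0 a2@(0,0):0 a3@(3,0):0 a4@(0,4):0 a5@(4,4):0 a6@(0,3):0 a7@(2,1):0 a8@(0,2):0 a9@(3,3):0 a10@(4,3):0
t=4: (unchanged — steady state)

0.000.
.....0
00....
0..0..
...00.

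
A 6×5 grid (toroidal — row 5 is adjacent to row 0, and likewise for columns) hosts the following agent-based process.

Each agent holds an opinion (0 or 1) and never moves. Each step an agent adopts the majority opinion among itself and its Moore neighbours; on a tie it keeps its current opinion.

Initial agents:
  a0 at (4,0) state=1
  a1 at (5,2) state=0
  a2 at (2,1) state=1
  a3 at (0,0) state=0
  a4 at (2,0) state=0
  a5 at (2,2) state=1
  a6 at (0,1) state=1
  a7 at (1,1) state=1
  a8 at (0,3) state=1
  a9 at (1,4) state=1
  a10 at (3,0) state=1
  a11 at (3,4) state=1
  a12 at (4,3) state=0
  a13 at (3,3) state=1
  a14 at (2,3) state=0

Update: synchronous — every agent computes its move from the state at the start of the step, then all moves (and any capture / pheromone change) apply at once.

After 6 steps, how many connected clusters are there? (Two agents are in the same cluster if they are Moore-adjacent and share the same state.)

t=1: a0@(4,0):1 a1@(5,2):0 a2@(2,1):1 a3@(0,0):1 a4@(2,0):1 a5@(2,2):1 a6@(0,1):1 a7@(1,1):1 a8@(0,3):1 a9@(1,4):0 a10@(3,0):1 a11@(3,4):1 a12@(4,3):0 a13@(3,3):1 a14@(2,3):1
t=2: a0@(4,0):1 a1@(5,2):0 a2@(2,1):1 a3@(0,0):1 a4@(2,0):1 a5@(2,2):1 a6@(0,1):1 a7@(1,1):1 a8@(0,3):0 a9@(1,4):1 a10@(3,0):1 a11@(3,4):1 a12@(4,3):0 a13@(3,3):1 a14@(2,3):1
t=3: (unchanged — steady state)

2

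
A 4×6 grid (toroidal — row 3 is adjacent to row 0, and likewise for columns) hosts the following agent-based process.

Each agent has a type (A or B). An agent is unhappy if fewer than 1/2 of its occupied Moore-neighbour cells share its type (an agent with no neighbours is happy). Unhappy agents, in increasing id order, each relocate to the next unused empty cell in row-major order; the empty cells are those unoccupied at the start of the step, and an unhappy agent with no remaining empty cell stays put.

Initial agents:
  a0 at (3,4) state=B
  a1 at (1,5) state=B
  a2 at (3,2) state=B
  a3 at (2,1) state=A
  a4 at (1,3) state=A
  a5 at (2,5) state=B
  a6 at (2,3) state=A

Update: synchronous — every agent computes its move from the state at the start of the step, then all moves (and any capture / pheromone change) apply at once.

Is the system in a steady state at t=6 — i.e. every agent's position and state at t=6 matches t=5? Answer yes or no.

yes

t=1: a0@(3,4):B a1@(1,5):B a2@(0,0):B a3@(0,1):A a4@(1,3):A a5@(2,5):B a6@(0,2):A
t=2: (unchanged — steady state)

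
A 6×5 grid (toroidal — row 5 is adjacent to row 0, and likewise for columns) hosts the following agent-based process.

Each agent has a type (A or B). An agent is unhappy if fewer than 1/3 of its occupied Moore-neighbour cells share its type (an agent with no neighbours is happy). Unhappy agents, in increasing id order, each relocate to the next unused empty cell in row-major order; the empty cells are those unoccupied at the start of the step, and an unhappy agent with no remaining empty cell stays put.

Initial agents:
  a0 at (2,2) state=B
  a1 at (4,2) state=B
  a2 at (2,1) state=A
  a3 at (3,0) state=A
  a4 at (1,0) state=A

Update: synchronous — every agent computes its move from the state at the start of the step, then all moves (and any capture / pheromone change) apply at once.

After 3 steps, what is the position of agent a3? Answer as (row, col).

(3, 0)

t=1: a0@(0,0):B a1@(4,2):B a2@(2,1):A a3@(3,0):A a4@(1,0):A
t=2: a0@(0,1):B a1@(4,2):B a2@(2,1):A a3@(3,0):A a4@(1,0):A
t=3: a0@(0,0):B a1@(4,2):B a2@(2,1):A a3@(3,0):A a4@(1,0):A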